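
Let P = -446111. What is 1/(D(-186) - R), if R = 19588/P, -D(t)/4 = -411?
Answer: 446111/733426072 ≈ 0.00060826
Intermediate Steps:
D(t) = 1644 (D(t) = -4*(-411) = 1644)
R = -19588/446111 (R = 19588/(-446111) = 19588*(-1/446111) = -19588/446111 ≈ -0.043908)
1/(D(-186) - R) = 1/(1644 - 1*(-19588/446111)) = 1/(1644 + 19588/446111) = 1/(733426072/446111) = 446111/733426072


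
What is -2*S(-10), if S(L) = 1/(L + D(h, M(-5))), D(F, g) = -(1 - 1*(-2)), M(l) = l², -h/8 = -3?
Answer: 2/13 ≈ 0.15385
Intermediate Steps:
h = 24 (h = -8*(-3) = 24)
D(F, g) = -3 (D(F, g) = -(1 + 2) = -1*3 = -3)
S(L) = 1/(-3 + L) (S(L) = 1/(L - 3) = 1/(-3 + L))
-2*S(-10) = -2/(-3 - 10) = -2/(-13) = -2*(-1/13) = 2/13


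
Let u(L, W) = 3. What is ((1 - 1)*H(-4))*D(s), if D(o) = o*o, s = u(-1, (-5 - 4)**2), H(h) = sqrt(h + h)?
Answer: 0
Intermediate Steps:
H(h) = sqrt(2)*sqrt(h) (H(h) = sqrt(2*h) = sqrt(2)*sqrt(h))
s = 3
D(o) = o**2
((1 - 1)*H(-4))*D(s) = ((1 - 1)*(sqrt(2)*sqrt(-4)))*3**2 = (0*(sqrt(2)*(2*I)))*9 = (0*(2*I*sqrt(2)))*9 = 0*9 = 0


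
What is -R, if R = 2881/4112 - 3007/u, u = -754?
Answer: -7268529/1550224 ≈ -4.6887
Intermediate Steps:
R = 7268529/1550224 (R = 2881/4112 - 3007/(-754) = 2881*(1/4112) - 3007*(-1/754) = 2881/4112 + 3007/754 = 7268529/1550224 ≈ 4.6887)
-R = -1*7268529/1550224 = -7268529/1550224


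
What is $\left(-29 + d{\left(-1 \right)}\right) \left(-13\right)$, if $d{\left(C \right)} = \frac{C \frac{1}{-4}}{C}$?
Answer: $\frac{1521}{4} \approx 380.25$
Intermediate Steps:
$d{\left(C \right)} = - \frac{1}{4}$ ($d{\left(C \right)} = \frac{C \left(- \frac{1}{4}\right)}{C} = \frac{\left(- \frac{1}{4}\right) C}{C} = - \frac{1}{4}$)
$\left(-29 + d{\left(-1 \right)}\right) \left(-13\right) = \left(-29 - \frac{1}{4}\right) \left(-13\right) = \left(- \frac{117}{4}\right) \left(-13\right) = \frac{1521}{4}$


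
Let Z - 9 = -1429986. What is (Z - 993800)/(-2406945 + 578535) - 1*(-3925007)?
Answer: 7176524472647/1828410 ≈ 3.9250e+6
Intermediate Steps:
Z = -1429977 (Z = 9 - 1429986 = -1429977)
(Z - 993800)/(-2406945 + 578535) - 1*(-3925007) = (-1429977 - 993800)/(-2406945 + 578535) - 1*(-3925007) = -2423777/(-1828410) + 3925007 = -2423777*(-1/1828410) + 3925007 = 2423777/1828410 + 3925007 = 7176524472647/1828410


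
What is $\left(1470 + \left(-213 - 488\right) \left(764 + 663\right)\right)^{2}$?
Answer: $997715306449$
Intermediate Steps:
$\left(1470 + \left(-213 - 488\right) \left(764 + 663\right)\right)^{2} = \left(1470 - 1000327\right)^{2} = \left(-998857\right)^{2} = 997715306449$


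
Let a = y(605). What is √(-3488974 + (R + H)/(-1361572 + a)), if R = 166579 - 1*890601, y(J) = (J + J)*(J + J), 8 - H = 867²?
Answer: 15*I*√31443941902/1424 ≈ 1867.9*I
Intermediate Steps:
H = -751681 (H = 8 - 1*867² = 8 - 1*751689 = 8 - 751689 = -751681)
y(J) = 4*J² (y(J) = (2*J)*(2*J) = 4*J²)
R = -724022 (R = 166579 - 890601 = -724022)
a = 1464100 (a = 4*605² = 4*366025 = 1464100)
√(-3488974 + (R + H)/(-1361572 + a)) = √(-3488974 + (-724022 - 751681)/(-1361572 + 1464100)) = √(-3488974 - 1475703/102528) = √(-3488974 - 1475703*1/102528) = √(-3488974 - 163967/11392) = √(-39746555775/11392) = 15*I*√31443941902/1424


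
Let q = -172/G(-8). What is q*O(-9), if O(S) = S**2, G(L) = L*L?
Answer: -3483/16 ≈ -217.69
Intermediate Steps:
G(L) = L**2
q = -43/16 (q = -172/((-8)**2) = -172/64 = -172*1/64 = -43/16 ≈ -2.6875)
q*O(-9) = -43/16*(-9)**2 = -43/16*81 = -3483/16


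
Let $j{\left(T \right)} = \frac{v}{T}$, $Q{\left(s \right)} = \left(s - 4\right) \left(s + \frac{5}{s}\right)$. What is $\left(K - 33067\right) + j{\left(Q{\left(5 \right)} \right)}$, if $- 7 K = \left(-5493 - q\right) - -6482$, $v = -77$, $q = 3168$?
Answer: $- \frac{1376279}{42} \approx -32769.0$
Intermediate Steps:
$Q{\left(s \right)} = \left(-4 + s\right) \left(s + \frac{5}{s}\right)$
$j{\left(T \right)} = - \frac{77}{T}$
$K = \frac{2179}{7}$ ($K = - \frac{\left(-5493 - 3168\right) - -6482}{7} = - \frac{\left(-5493 - 3168\right) + 6482}{7} = - \frac{-8661 + 6482}{7} = \left(- \frac{1}{7}\right) \left(-2179\right) = \frac{2179}{7} \approx 311.29$)
$\left(K - 33067\right) + j{\left(Q{\left(5 \right)} \right)} = \left(\frac{2179}{7} - 33067\right) - \frac{77}{5 + 5^{2} - \frac{20}{5} - 20} = - \frac{229290}{7} - \frac{77}{5 + 25 - 4 - 20} = - \frac{229290}{7} - \frac{77}{6} = - \frac{1376279}{42}$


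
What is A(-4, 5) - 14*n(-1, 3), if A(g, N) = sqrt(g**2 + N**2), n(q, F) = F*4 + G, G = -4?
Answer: -112 + sqrt(41) ≈ -105.60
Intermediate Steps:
n(q, F) = -4 + 4*F (n(q, F) = F*4 - 4 = 4*F - 4 = -4 + 4*F)
A(g, N) = sqrt(N**2 + g**2)
A(-4, 5) - 14*n(-1, 3) = sqrt(5**2 + (-4)**2) - 14*(-4 + 4*3) = sqrt(25 + 16) - 14*(-4 + 12) = sqrt(41) - 14*8 = sqrt(41) - 112 = -112 + sqrt(41)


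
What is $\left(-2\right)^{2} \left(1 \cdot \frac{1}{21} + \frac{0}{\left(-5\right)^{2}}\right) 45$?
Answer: $\frac{60}{7} \approx 8.5714$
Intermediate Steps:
$\left(-2\right)^{2} \left(1 \cdot \frac{1}{21} + \frac{0}{\left(-5\right)^{2}}\right) 45 = 4 \left(1 \cdot \frac{1}{21} + \frac{0}{25}\right) 45 = 4 \left(\frac{1}{21} + 0 \cdot \frac{1}{25}\right) 45 = 4 \left(\frac{1}{21} + 0\right) 45 = 4 \cdot \frac{1}{21} \cdot 45 = \frac{4}{21} \cdot 45 = \frac{60}{7}$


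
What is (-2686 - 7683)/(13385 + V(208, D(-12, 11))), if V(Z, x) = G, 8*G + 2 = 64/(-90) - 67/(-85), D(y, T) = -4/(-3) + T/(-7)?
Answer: -63458280/81914729 ≈ -0.77469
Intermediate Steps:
D(y, T) = 4/3 - T/7 (D(y, T) = -4*(-⅓) + T*(-⅐) = 4/3 - T/7)
G = -1471/6120 (G = -¼ + (64/(-90) - 67/(-85))/8 = -¼ + (64*(-1/90) - 67*(-1/85))/8 = -¼ + (-32/45 + 67/85)/8 = -¼ + (⅛)*(59/765) = -¼ + 59/6120 = -1471/6120 ≈ -0.24036)
V(Z, x) = -1471/6120
(-2686 - 7683)/(13385 + V(208, D(-12, 11))) = (-2686 - 7683)/(13385 - 1471/6120) = -10369/81914729/6120 = -10369*6120/81914729 = -63458280/81914729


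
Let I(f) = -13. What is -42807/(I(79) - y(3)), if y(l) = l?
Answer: 42807/16 ≈ 2675.4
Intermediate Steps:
-42807/(I(79) - y(3)) = -42807/(-13 - 1*3) = -42807/(-13 - 3) = -42807/(-16) = -42807*(-1/16) = 42807/16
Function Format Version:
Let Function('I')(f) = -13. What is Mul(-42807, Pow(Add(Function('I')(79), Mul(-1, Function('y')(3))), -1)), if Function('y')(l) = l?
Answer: Rational(42807, 16) ≈ 2675.4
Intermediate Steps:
Mul(-42807, Pow(Add(Function('I')(79), Mul(-1, Function('y')(3))), -1)) = Mul(-42807, Pow(Add(-13, Mul(-1, 3)), -1)) = Mul(-42807, Pow(Add(-13, -3), -1)) = Mul(-42807, Pow(-16, -1)) = Mul(-42807, Rational(-1, 16)) = Rational(42807, 16)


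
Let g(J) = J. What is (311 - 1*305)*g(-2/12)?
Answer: -1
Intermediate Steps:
(311 - 1*305)*g(-2/12) = (311 - 1*305)*(-2/12) = (311 - 305)*(-2*1/12) = 6*(-1/6) = -1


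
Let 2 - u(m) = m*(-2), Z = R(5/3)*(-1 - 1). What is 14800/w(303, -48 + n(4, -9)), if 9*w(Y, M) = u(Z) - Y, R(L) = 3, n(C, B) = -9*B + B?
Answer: -133200/313 ≈ -425.56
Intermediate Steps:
n(C, B) = -8*B
Z = -6 (Z = 3*(-1 - 1) = 3*(-2) = -6)
u(m) = 2 + 2*m (u(m) = 2 - m*(-2) = 2 - (-2)*m = 2 + 2*m)
w(Y, M) = -10/9 - Y/9 (w(Y, M) = ((2 + 2*(-6)) - Y)/9 = ((2 - 12) - Y)/9 = (-10 - Y)/9 = -10/9 - Y/9)
14800/w(303, -48 + n(4, -9)) = 14800/(-10/9 - ⅑*303) = 14800/(-10/9 - 101/3) = 14800/(-313/9) = 14800*(-9/313) = -133200/313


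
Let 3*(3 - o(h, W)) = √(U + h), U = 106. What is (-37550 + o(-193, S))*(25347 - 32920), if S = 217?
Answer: 284343431 + 7573*I*√87/3 ≈ 2.8434e+8 + 23545.0*I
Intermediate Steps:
o(h, W) = 3 - √(106 + h)/3
(-37550 + o(-193, S))*(25347 - 32920) = (-37550 + (3 - √(106 - 193)/3))*(25347 - 32920) = (-37550 + (3 - I*√87/3))*(-7573) = (-37547 - I*√87/3)*(-7573) = 284343431 + 7573*I*√87/3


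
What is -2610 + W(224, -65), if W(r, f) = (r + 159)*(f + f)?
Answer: -52400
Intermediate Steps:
W(r, f) = 2*f*(159 + r) (W(r, f) = (159 + r)*(2*f) = 2*f*(159 + r))
-2610 + W(224, -65) = -2610 + 2*(-65)*(159 + 224) = -2610 + 2*(-65)*383 = -2610 - 49790 = -52400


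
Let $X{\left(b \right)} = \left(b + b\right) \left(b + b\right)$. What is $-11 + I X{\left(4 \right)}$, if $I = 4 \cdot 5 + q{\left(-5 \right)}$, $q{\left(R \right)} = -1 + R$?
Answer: $885$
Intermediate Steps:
$X{\left(b \right)} = 4 b^{2}$ ($X{\left(b \right)} = 2 b 2 b = 4 b^{2}$)
$I = 14$ ($I = 4 \cdot 5 - 6 = 20 - 6 = 14$)
$-11 + I X{\left(4 \right)} = -11 + 14 \cdot 4 \cdot 4^{2} = -11 + 14 \cdot 4 \cdot 16 = -11 + 14 \cdot 64 = -11 + 896 = 885$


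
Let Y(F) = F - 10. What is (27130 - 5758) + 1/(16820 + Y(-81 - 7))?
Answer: 357382585/16722 ≈ 21372.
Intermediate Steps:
Y(F) = -10 + F
(27130 - 5758) + 1/(16820 + Y(-81 - 7)) = (27130 - 5758) + 1/(16820 + (-10 + (-81 - 7))) = 21372 + 1/(16820 + (-10 - 88)) = 21372 + 1/(16820 - 98) = 21372 + 1/16722 = 357382585/16722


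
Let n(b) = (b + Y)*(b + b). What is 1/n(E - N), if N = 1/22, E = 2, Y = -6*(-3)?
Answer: 242/18877 ≈ 0.012820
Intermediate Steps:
Y = 18
N = 1/22 ≈ 0.045455
n(b) = 2*b*(18 + b) (n(b) = (b + 18)*(b + b) = (18 + b)*(2*b) = 2*b*(18 + b))
1/n(E - N) = 1/(2*(2 - 1*1/22)*(18 + (2 - 1*1/22))) = 1/(2*(2 - 1/22)*(18 + (2 - 1/22))) = 1/(2*(43/22)*(18 + 43/22)) = 1/(2*(43/22)*(439/22)) = 1/(18877/242) = 242/18877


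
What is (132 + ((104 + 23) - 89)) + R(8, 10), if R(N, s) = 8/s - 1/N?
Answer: 6827/40 ≈ 170.68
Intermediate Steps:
R(N, s) = -1/N + 8/s
(132 + ((104 + 23) - 89)) + R(8, 10) = (132 + ((104 + 23) - 89)) + (-1/8 + 8/10) = (132 + (127 - 89)) + (-1*⅛ + 8*(⅒)) = (132 + 38) + (-⅛ + ⅘) = 170 + 27/40 = 6827/40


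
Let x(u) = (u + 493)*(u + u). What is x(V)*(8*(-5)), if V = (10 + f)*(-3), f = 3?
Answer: 1416480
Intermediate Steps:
V = -39 (V = (10 + 3)*(-3) = 13*(-3) = -39)
x(u) = 2*u*(493 + u) (x(u) = (493 + u)*(2*u) = 2*u*(493 + u))
x(V)*(8*(-5)) = (2*(-39)*(493 - 39))*(8*(-5)) = (2*(-39)*454)*(-40) = -35412*(-40) = 1416480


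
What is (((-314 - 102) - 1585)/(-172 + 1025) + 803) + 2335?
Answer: 2674713/853 ≈ 3135.7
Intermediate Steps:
(((-314 - 102) - 1585)/(-172 + 1025) + 803) + 2335 = ((-416 - 1585)/853 + 803) + 2335 = (-2001*1/853 + 803) + 2335 = (-2001/853 + 803) + 2335 = 682958/853 + 2335 = 2674713/853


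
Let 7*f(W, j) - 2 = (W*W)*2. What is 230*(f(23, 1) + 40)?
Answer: 308200/7 ≈ 44029.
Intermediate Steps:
f(W, j) = 2/7 + 2*W²/7 (f(W, j) = 2/7 + ((W*W)*2)/7 = 2/7 + (W²*2)/7 = 2/7 + (2*W²)/7 = 2/7 + 2*W²/7)
230*(f(23, 1) + 40) = 230*((2/7 + (2/7)*23²) + 40) = 230*((2/7 + (2/7)*529) + 40) = 230*((2/7 + 1058/7) + 40) = 230*(1060/7 + 40) = 230*(1340/7) = 308200/7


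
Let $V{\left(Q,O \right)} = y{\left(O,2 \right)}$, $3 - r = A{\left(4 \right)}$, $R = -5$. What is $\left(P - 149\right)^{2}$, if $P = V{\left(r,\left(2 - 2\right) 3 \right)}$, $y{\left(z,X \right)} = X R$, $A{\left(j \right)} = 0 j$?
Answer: $25281$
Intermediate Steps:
$A{\left(j \right)} = 0$
$r = 3$ ($r = 3 - 0 = 3 + 0 = 3$)
$y{\left(z,X \right)} = - 5 X$ ($y{\left(z,X \right)} = X \left(-5\right) = - 5 X$)
$V{\left(Q,O \right)} = -10$ ($V{\left(Q,O \right)} = \left(-5\right) 2 = -10$)
$P = -10$
$\left(P - 149\right)^{2} = \left(-10 - 149\right)^{2} = \left(-159\right)^{2} = 25281$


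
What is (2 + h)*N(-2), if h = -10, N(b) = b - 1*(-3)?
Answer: -8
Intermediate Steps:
N(b) = 3 + b (N(b) = b + 3 = 3 + b)
(2 + h)*N(-2) = (2 - 10)*(3 - 2) = -8*1 = -8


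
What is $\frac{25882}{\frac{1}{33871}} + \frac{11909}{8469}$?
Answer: $\frac{7424342273027}{8469} \approx 8.7665 \cdot 10^{8}$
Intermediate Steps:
$\frac{25882}{\frac{1}{33871}} + \frac{11909}{8469} = 25882 \frac{1}{\frac{1}{33871}} + 11909 \cdot \frac{1}{8469} = 25882 \cdot 33871 + \frac{11909}{8469} = 876649222 + \frac{11909}{8469} = \frac{7424342273027}{8469}$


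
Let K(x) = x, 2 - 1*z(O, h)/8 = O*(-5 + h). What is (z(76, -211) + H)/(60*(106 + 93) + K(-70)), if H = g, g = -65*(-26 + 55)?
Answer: 129459/11870 ≈ 10.906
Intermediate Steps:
z(O, h) = 16 - 8*O*(-5 + h)
g = -1885 (g = -65*29 = -1885)
H = -1885
(z(76, -211) + H)/(60*(106 + 93) + K(-70)) = ((16 + 40*76 - 8*76*(-211)) - 1885)/(60*(106 + 93) - 70) = ((16 + 3040 + 128288) - 1885)/(60*199 - 70) = (131344 - 1885)/(11940 - 70) = 129459/11870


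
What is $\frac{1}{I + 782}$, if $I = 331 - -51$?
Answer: $\frac{1}{1164} \approx 0.00085911$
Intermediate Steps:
$I = 382$ ($I = 331 + 51 = 382$)
$\frac{1}{I + 782} = \frac{1}{382 + 782} = \frac{1}{1164}$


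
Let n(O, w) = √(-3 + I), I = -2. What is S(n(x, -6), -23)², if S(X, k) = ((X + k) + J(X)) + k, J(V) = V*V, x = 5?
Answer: (51 - I*√5)² ≈ 2596.0 - 228.08*I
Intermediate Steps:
n(O, w) = I*√5 (n(O, w) = √(-3 - 2) = √(-5) = I*√5)
J(V) = V²
S(X, k) = X + X² + 2*k (S(X, k) = ((X + k) + X²) + k = (X + k + X²) + k = X + X² + 2*k)
S(n(x, -6), -23)² = (I*√5 + (I*√5)² + 2*(-23))² = (I*√5 - 5 - 46)² = (-51 + I*√5)²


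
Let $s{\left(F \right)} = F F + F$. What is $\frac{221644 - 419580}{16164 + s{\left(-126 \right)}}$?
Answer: $- \frac{98968}{15957} \approx -6.2022$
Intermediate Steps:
$s{\left(F \right)} = F + F^{2}$ ($s{\left(F \right)} = F^{2} + F = F + F^{2}$)
$\frac{221644 - 419580}{16164 + s{\left(-126 \right)}} = \frac{221644 - 419580}{16164 - 126 \left(1 - 126\right)} = - \frac{197936}{16164 - -15750} = - \frac{197936}{16164 + 15750} = - \frac{197936}{31914} = \left(-197936\right) \frac{1}{31914} = - \frac{98968}{15957}$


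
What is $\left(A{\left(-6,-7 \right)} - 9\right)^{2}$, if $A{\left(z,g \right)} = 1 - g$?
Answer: $1$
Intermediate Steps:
$\left(A{\left(-6,-7 \right)} - 9\right)^{2} = \left(\left(1 - -7\right) - 9\right)^{2} = \left(\left(1 + 7\right) - 9\right)^{2} = \left(8 - 9\right)^{2} = \left(-1\right)^{2} = 1$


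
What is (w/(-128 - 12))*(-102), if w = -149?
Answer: -7599/70 ≈ -108.56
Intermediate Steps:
(w/(-128 - 12))*(-102) = -149/(-128 - 12)*(-102) = -149/(-140)*(-102) = -149*(-1/140)*(-102) = (149/140)*(-102) = -7599/70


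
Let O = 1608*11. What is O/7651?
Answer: 17688/7651 ≈ 2.3119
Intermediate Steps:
O = 17688
O/7651 = 17688/7651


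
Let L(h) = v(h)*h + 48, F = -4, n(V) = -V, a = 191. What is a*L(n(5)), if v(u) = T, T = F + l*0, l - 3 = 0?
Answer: 12988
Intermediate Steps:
l = 3 (l = 3 + 0 = 3)
T = -4 (T = -4 + 3*0 = -4 + 0 = -4)
v(u) = -4
L(h) = 48 - 4*h (L(h) = -4*h + 48 = 48 - 4*h)
a*L(n(5)) = 191*(48 - (-4)*5) = 191*(48 - 4*(-5)) = 191*(48 + 20) = 191*68 = 12988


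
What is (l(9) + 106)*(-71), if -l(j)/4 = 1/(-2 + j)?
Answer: -52398/7 ≈ -7485.4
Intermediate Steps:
l(j) = -4/(-2 + j)
(l(9) + 106)*(-71) = (-4/(-2 + 9) + 106)*(-71) = (-4/7 + 106)*(-71) = (738/7)*(-71) = -52398/7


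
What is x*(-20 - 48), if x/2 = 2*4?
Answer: -1088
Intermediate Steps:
x = 16 (x = 2*(2*4) = 2*8 = 16)
x*(-20 - 48) = 16*(-20 - 48) = 16*(-68) = -1088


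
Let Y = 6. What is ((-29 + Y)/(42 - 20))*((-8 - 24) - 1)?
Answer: 69/2 ≈ 34.500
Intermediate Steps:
((-29 + Y)/(42 - 20))*((-8 - 24) - 1) = ((-29 + 6)/(42 - 20))*((-8 - 24) - 1) = (-23/22)*(-32 - 1) = -23*1/22*(-33) = -23/22*(-33) = 69/2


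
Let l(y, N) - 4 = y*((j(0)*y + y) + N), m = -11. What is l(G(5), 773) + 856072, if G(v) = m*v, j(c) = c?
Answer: 816586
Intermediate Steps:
G(v) = -11*v
l(y, N) = 4 + y*(N + y) (l(y, N) = 4 + y*((0*y + y) + N) = 4 + y*((0 + y) + N) = 4 + y*(y + N) = 4 + y*(N + y))
l(G(5), 773) + 856072 = (4 + (-11*5)**2 + 773*(-11*5)) + 856072 = (4 + (-55)**2 + 773*(-55)) + 856072 = (4 + 3025 - 42515) + 856072 = -39486 + 856072 = 816586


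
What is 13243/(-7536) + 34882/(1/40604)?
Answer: 10673604000965/7536 ≈ 1.4163e+9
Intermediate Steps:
13243/(-7536) + 34882/(1/40604) = 13243*(-1/7536) + 34882/(1/40604) = -13243/7536 + 34882*40604 = -13243/7536 + 1416348728 = 10673604000965/7536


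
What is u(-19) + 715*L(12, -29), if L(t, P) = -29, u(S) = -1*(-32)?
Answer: -20703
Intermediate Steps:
u(S) = 32
u(-19) + 715*L(12, -29) = 32 + 715*(-29) = 32 - 20735 = -20703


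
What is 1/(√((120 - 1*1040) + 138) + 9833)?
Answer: 9833/96688671 - I*√782/96688671 ≈ 0.0001017 - 2.8922e-7*I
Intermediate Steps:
1/(√((120 - 1*1040) + 138) + 9833) = 1/(√((120 - 1040) + 138) + 9833) = 1/(√(-920 + 138) + 9833) = 1/(√(-782) + 9833) = 1/(I*√782 + 9833) = 1/(9833 + I*√782)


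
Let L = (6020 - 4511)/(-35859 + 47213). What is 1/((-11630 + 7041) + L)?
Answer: -11354/52101997 ≈ -0.00021792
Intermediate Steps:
L = 1509/11354 ≈ 0.13290
1/((-11630 + 7041) + L) = 1/((-11630 + 7041) + 1509/11354) = 1/(-4589 + 1509/11354) = 1/(-52101997/11354) = -11354/52101997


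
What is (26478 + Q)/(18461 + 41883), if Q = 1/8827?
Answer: 233721307/532656488 ≈ 0.43878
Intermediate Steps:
Q = 1/8827 ≈ 0.00011329
(26478 + Q)/(18461 + 41883) = (26478 + 1/8827)/(18461 + 41883) = (233721307/8827)/60344 = (233721307/8827)*(1/60344) = 233721307/532656488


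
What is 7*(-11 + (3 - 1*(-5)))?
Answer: -21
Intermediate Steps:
7*(-11 + (3 - 1*(-5))) = 7*(-11 + (3 + 5)) = 7*(-11 + 8) = 7*(-3) = -21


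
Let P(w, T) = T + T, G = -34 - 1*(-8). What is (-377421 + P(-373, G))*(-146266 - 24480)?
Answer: 64452004858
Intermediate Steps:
G = -26 (G = -34 + 8 = -26)
P(w, T) = 2*T
(-377421 + P(-373, G))*(-146266 - 24480) = (-377421 + 2*(-26))*(-146266 - 24480) = (-377421 - 52)*(-170746) = -377473*(-170746) = 64452004858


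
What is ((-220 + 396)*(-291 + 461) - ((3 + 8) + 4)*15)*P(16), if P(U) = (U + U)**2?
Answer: 30407680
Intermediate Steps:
P(U) = 4*U**2 (P(U) = (2*U)**2 = 4*U**2)
((-220 + 396)*(-291 + 461) - ((3 + 8) + 4)*15)*P(16) = ((-220 + 396)*(-291 + 461) - ((3 + 8) + 4)*15)*(4*16**2) = (176*170 - (11 + 4)*15)*(4*256) = (29920 - 15*15)*1024 = (29920 - 1*225)*1024 = (29920 - 225)*1024 = 29695*1024 = 30407680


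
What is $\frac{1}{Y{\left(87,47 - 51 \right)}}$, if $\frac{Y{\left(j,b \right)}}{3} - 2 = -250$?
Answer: $- \frac{1}{744} \approx -0.0013441$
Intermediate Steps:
$Y{\left(j,b \right)} = -744$ ($Y{\left(j,b \right)} = 6 + 3 \left(-250\right) = 6 - 750 = -744$)
$\frac{1}{Y{\left(87,47 - 51 \right)}} = \frac{1}{-744} = - \frac{1}{744}$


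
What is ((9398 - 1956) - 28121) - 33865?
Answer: -54544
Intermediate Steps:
((9398 - 1956) - 28121) - 33865 = (7442 - 28121) - 33865 = -20679 - 33865 = -54544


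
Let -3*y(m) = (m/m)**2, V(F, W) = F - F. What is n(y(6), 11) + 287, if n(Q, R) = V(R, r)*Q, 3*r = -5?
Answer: 287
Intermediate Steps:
r = -5/3 (r = (1/3)*(-5) = -5/3 ≈ -1.6667)
V(F, W) = 0
y(m) = -1/3 (y(m) = -(m/m)**2/3 = -1/3*1**2 = -1/3*1 = -1/3)
n(Q, R) = 0 (n(Q, R) = 0*Q = 0)
n(y(6), 11) + 287 = 0 + 287 = 287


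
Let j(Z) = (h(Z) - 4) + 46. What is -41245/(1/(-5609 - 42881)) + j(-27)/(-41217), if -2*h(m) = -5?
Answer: 164865531101611/82434 ≈ 2.0000e+9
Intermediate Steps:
h(m) = 5/2 (h(m) = -½*(-5) = 5/2)
j(Z) = 89/2 (j(Z) = (5/2 - 4) + 46 = -3/2 + 46 = 89/2)
-41245/(1/(-5609 - 42881)) + j(-27)/(-41217) = -41245/(1/(-5609 - 42881)) + (89/2)/(-41217) = -41245/(1/(-48490)) + (89/2)*(-1/41217) = -41245/(-1/48490) - 89/82434 = -41245*(-48490) - 89/82434 = 1999970050 - 89/82434 = 164865531101611/82434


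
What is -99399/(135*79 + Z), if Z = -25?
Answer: -99399/10640 ≈ -9.3420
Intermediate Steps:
-99399/(135*79 + Z) = -99399/(135*79 - 25) = -99399/(10665 - 25) = -99399/10640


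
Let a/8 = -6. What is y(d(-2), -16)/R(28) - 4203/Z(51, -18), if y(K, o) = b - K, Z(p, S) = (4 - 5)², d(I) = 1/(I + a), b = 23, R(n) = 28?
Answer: -5883049/1400 ≈ -4202.2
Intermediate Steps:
a = -48 (a = 8*(-6) = -48)
d(I) = 1/(-48 + I) (d(I) = 1/(I - 48) = 1/(-48 + I))
Z(p, S) = 1 (Z(p, S) = (-1)² = 1)
y(K, o) = 23 - K
y(d(-2), -16)/R(28) - 4203/Z(51, -18) = (23 - 1/(-48 - 2))/28 - 4203/1 = (23 - 1/(-50))*(1/28) - 4203*1 = (23 - 1*(-1/50))*(1/28) - 4203 = (23 + 1/50)*(1/28) - 4203 = (1151/50)*(1/28) - 4203 = 1151/1400 - 4203 = -5883049/1400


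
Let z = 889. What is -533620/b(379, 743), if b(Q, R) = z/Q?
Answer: -202241980/889 ≈ -2.2749e+5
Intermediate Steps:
b(Q, R) = 889/Q
-533620/b(379, 743) = -533620/(889/379) = -533620/(889*(1/379)) = -533620/889/379 = -533620*379/889 = -202241980/889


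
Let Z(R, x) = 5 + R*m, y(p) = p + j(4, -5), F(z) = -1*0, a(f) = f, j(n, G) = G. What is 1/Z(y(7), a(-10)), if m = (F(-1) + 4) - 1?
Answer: 1/11 ≈ 0.090909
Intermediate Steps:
F(z) = 0
m = 3 (m = (0 + 4) - 1 = 4 - 1 = 3)
y(p) = -5 + p (y(p) = p - 5 = -5 + p)
Z(R, x) = 5 + 3*R (Z(R, x) = 5 + R*3 = 5 + 3*R)
1/Z(y(7), a(-10)) = 1/(5 + 3*(-5 + 7)) = 1/(5 + 3*2) = 1/(5 + 6) = 1/11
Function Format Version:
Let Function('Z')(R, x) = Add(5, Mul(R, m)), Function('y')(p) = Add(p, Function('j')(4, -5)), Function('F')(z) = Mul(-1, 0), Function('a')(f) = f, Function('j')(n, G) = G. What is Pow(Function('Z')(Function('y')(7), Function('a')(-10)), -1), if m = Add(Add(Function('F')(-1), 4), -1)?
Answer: Rational(1, 11) ≈ 0.090909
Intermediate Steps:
Function('F')(z) = 0
m = 3 (m = Add(Add(0, 4), -1) = Add(4, -1) = 3)
Function('y')(p) = Add(-5, p) (Function('y')(p) = Add(p, -5) = Add(-5, p))
Function('Z')(R, x) = Add(5, Mul(3, R)) (Function('Z')(R, x) = Add(5, Mul(R, 3)) = Add(5, Mul(3, R)))
Pow(Function('Z')(Function('y')(7), Function('a')(-10)), -1) = Pow(Add(5, Mul(3, Add(-5, 7))), -1) = Pow(Add(5, Mul(3, 2)), -1) = Pow(Add(5, 6), -1) = Pow(11, -1) = Rational(1, 11)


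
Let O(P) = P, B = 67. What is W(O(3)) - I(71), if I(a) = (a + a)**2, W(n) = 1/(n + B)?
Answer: -1411479/70 ≈ -20164.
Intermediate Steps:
W(n) = 1/(67 + n) (W(n) = 1/(n + 67) = 1/(67 + n))
I(a) = 4*a**2 (I(a) = (2*a)**2 = 4*a**2)
W(O(3)) - I(71) = 1/(67 + 3) - 4*71**2 = 1/70 - 4*5041 = 1/70 - 1*20164 = 1/70 - 20164 = -1411479/70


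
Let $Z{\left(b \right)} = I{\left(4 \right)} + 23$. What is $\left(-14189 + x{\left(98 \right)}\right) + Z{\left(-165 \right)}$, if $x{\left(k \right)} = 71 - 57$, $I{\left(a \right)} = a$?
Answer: $-14148$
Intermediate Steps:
$x{\left(k \right)} = 14$
$Z{\left(b \right)} = 27$ ($Z{\left(b \right)} = 4 + 23 = 27$)
$\left(-14189 + x{\left(98 \right)}\right) + Z{\left(-165 \right)} = \left(-14189 + 14\right) + 27 = -14175 + 27 = -14148$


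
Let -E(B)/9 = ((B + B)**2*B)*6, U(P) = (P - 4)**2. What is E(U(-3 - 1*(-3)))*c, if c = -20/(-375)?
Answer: -1179648/25 ≈ -47186.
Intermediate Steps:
U(P) = (-4 + P)**2
c = 4/75 (c = -20*(-1/375) = 4/75 ≈ 0.053333)
E(B) = -216*B**3 (E(B) = -9*(B + B)**2*B*6 = -9*(2*B)**2*B*6 = -9*(4*B**2)*B*6 = -9*4*B**3*6 = -216*B**3)
E(U(-3 - 1*(-3)))*c = -216*(-4 + (-3 - 1*(-3)))**6*(4/75) = -216*(-4 + (-3 + 3))**6*(4/75) = -216*(-4 + 0)**6*(4/75) = -216*((-4)**2)**3*(4/75) = -216*16**3*(4/75) = -216*4096*(4/75) = -884736*4/75 = -1179648/25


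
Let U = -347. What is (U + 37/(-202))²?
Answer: 4918357161/40804 ≈ 1.2054e+5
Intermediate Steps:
(U + 37/(-202))² = (-347 + 37/(-202))² = (-347 + 37*(-1/202))² = (-347 - 37/202)² = (-70131/202)² = 4918357161/40804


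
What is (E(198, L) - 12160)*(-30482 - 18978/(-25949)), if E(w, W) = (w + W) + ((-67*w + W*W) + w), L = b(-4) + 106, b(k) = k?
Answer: 11487880382560/25949 ≈ 4.4271e+8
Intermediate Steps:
L = 102 (L = -4 + 106 = 102)
E(w, W) = W + W**2 - 65*w (E(w, W) = (W + w) + ((-67*w + W**2) + w) = (W + w) + ((W**2 - 67*w) + w) = (W + w) + (W**2 - 66*w) = W + W**2 - 65*w)
(E(198, L) - 12160)*(-30482 - 18978/(-25949)) = ((102 + 102**2 - 65*198) - 12160)*(-30482 - 18978/(-25949)) = ((102 + 10404 - 12870) - 12160)*(-30482 - 18978*(-1/25949)) = (-2364 - 12160)*(-30482 + 18978/25949) = -14524*(-790958440/25949) = 11487880382560/25949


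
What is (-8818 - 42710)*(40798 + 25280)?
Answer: -3404867184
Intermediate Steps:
(-8818 - 42710)*(40798 + 25280) = -51528*66078 = -3404867184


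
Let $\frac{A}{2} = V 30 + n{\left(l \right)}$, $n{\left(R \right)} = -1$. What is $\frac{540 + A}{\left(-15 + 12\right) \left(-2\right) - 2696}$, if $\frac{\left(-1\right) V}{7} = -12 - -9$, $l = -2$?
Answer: $- \frac{899}{1345} \approx -0.6684$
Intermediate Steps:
$V = 21$ ($V = - 7 \left(-12 - -9\right) = - 7 \left(-12 + 9\right) = \left(-7\right) \left(-3\right) = 21$)
$A = 1258$ ($A = 2 \left(21 \cdot 30 - 1\right) = 2 \left(630 - 1\right) = 2 \cdot 629 = 1258$)
$\frac{540 + A}{\left(-15 + 12\right) \left(-2\right) - 2696} = \frac{540 + 1258}{\left(-15 + 12\right) \left(-2\right) - 2696} = \frac{1798}{\left(-3\right) \left(-2\right) - 2696} = \frac{1798}{6 - 2696} = \frac{1798}{-2690} = 1798 \left(- \frac{1}{2690}\right) = - \frac{899}{1345}$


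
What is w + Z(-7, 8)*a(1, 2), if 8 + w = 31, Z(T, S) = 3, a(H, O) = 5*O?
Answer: 53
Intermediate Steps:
w = 23 (w = -8 + 31 = 23)
w + Z(-7, 8)*a(1, 2) = 23 + 3*(5*2) = 23 + 3*10 = 23 + 30 = 53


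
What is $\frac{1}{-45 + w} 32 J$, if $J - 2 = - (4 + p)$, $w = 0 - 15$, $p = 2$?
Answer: $\frac{32}{15} \approx 2.1333$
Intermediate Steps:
$w = -15$ ($w = 0 - 15 = -15$)
$J = -4$ ($J = 2 - \left(4 + 2\right) = 2 - 6 = -4$)
$\frac{1}{-45 + w} 32 J = \frac{1}{-45 - 15} \cdot 32 \left(-4\right) = \frac{1}{-60} \cdot 32 \left(-4\right) = \left(- \frac{1}{60}\right) 32 \left(-4\right) = \left(- \frac{8}{15}\right) \left(-4\right) = \frac{32}{15}$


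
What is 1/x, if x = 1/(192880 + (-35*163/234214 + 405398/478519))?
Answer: 21617281987786357/112075849066 ≈ 1.9288e+5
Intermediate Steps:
x = 112075849066/21617281987786357 (x = 1/(192880 + (-5705*1/234214 + 405398*(1/478519))) = 1/(192880 + (-5705/234214 + 405398/478519)) = 1/(192880 + 92219936277/112075849066) = 1/(21617281987786357/112075849066) = 112075849066/21617281987786357 ≈ 5.1845e-6)
1/x = 1/(112075849066/21617281987786357) = 21617281987786357/112075849066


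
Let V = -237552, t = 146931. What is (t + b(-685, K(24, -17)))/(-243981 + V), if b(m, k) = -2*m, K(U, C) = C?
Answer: -148301/481533 ≈ -0.30798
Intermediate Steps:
(t + b(-685, K(24, -17)))/(-243981 + V) = (146931 - 2*(-685))/(-243981 - 237552) = (146931 + 1370)/(-481533) = 148301*(-1/481533) = -148301/481533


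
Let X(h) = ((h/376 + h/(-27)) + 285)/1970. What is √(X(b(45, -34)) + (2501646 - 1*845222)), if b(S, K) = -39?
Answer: √511213391017628615/555540 ≈ 1287.0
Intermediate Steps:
X(h) = 57/394 - 349*h/19999440 (X(h) = ((h*(1/376) + h*(-1/27)) + 285)*(1/1970) = ((h/376 - h/27) + 285)*(1/1970) = (-349*h/10152 + 285)*(1/1970) = (285 - 349*h/10152)*(1/1970) = 57/394 - 349*h/19999440)
√(X(b(45, -34)) + (2501646 - 1*845222)) = √((57/394 - 349/19999440*(-39)) + (2501646 - 1*845222)) = √((57/394 + 4537/6666480) + (2501646 - 845222)) = √(968977/6666480 + 1656424) = √(11042518436497/6666480) = √511213391017628615/555540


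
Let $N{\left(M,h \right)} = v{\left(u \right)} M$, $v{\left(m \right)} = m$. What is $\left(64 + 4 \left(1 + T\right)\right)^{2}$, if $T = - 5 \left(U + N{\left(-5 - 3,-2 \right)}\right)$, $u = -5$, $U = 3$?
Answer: $627264$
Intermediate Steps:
$N{\left(M,h \right)} = - 5 M$
$T = -215$ ($T = - 5 \left(3 - 5 \left(-5 - 3\right)\right) = - 5 \left(3 - -40\right) = - 5 \left(3 + 40\right) = \left(-5\right) 43 = -215$)
$\left(64 + 4 \left(1 + T\right)\right)^{2} = \left(64 + 4 \left(1 - 215\right)\right)^{2} = \left(64 + 4 \left(-214\right)\right)^{2} = \left(64 - 856\right)^{2} = \left(-792\right)^{2} = 627264$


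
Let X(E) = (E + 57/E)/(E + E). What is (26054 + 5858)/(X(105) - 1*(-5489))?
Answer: 58638300/10086961 ≈ 5.8133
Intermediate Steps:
X(E) = (E + 57/E)/(2*E) (X(E) = (E + 57/E)/((2*E)) = (E + 57/E)*(1/(2*E)) = (E + 57/E)/(2*E))
(26054 + 5858)/(X(105) - 1*(-5489)) = (26054 + 5858)/((½)*(57 + 105²)/105² - 1*(-5489)) = 31912/((½)*(1/11025)*(57 + 11025) + 5489) = 31912/((½)*(1/11025)*11082 + 5489) = 31912/(1847/3675 + 5489) = 31912/(20173922/3675) = 31912*(3675/20173922) = 58638300/10086961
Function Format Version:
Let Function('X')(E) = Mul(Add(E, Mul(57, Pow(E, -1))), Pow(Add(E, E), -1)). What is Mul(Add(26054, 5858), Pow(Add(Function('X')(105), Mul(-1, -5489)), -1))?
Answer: Rational(58638300, 10086961) ≈ 5.8133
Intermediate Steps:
Function('X')(E) = Mul(Rational(1, 2), Pow(E, -1), Add(E, Mul(57, Pow(E, -1)))) (Function('X')(E) = Mul(Add(E, Mul(57, Pow(E, -1))), Pow(Mul(2, E), -1)) = Mul(Add(E, Mul(57, Pow(E, -1))), Mul(Rational(1, 2), Pow(E, -1))) = Mul(Rational(1, 2), Pow(E, -1), Add(E, Mul(57, Pow(E, -1)))))
Mul(Add(26054, 5858), Pow(Add(Function('X')(105), Mul(-1, -5489)), -1)) = Mul(Add(26054, 5858), Pow(Add(Mul(Rational(1, 2), Pow(105, -2), Add(57, Pow(105, 2))), Mul(-1, -5489)), -1)) = Mul(31912, Pow(Add(Mul(Rational(1, 2), Rational(1, 11025), Add(57, 11025)), 5489), -1)) = Mul(31912, Pow(Add(Mul(Rational(1, 2), Rational(1, 11025), 11082), 5489), -1)) = Mul(31912, Pow(Add(Rational(1847, 3675), 5489), -1)) = Mul(31912, Pow(Rational(20173922, 3675), -1)) = Mul(31912, Rational(3675, 20173922)) = Rational(58638300, 10086961)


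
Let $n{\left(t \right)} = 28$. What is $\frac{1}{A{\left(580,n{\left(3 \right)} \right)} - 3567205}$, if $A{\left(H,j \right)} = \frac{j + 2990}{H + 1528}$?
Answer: $- \frac{1054}{3759832561} \approx -2.8033 \cdot 10^{-7}$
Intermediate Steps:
$A{\left(H,j \right)} = \frac{2990 + j}{1528 + H}$
$\frac{1}{A{\left(580,n{\left(3 \right)} \right)} - 3567205} = \frac{1}{\frac{2990 + 28}{1528 + 580} - 3567205} = \frac{1}{\frac{1}{2108} \cdot 3018 - 3567205} = \frac{1}{\frac{1509}{1054} - 3567205} = \frac{1}{- \frac{3759832561}{1054}} = - \frac{1054}{3759832561}$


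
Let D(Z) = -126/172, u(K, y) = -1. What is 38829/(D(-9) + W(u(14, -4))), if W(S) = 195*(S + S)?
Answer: -1113098/11201 ≈ -99.375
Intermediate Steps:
W(S) = 390*S (W(S) = 195*(2*S) = 390*S)
D(Z) = -63/86 (D(Z) = -126*1/172 = -63/86)
38829/(D(-9) + W(u(14, -4))) = 38829/(-63/86 + 390*(-1)) = 38829/(-63/86 - 390) = 38829/(-33603/86) = 38829*(-86/33603) = -1113098/11201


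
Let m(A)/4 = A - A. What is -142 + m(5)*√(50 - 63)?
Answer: -142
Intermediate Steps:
m(A) = 0 (m(A) = 4*(A - A) = 4*0 = 0)
-142 + m(5)*√(50 - 63) = -142 + 0*√(50 - 63) = -142 + 0*√(-13) = -142 + 0*(I*√13) = -142 + 0 = -142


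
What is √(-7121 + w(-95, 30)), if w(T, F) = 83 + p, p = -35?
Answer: I*√7073 ≈ 84.101*I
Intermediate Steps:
w(T, F) = 48 (w(T, F) = 83 - 35 = 48)
√(-7121 + w(-95, 30)) = √(-7121 + 48) = √(-7073) = I*√7073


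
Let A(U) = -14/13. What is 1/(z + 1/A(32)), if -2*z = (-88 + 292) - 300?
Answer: 14/659 ≈ 0.021244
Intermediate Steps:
A(U) = -14/13 (A(U) = -14*1/13 = -14/13)
z = 48 (z = -((-88 + 292) - 300)/2 = -(204 - 300)/2 = -½*(-96) = 48)
1/(z + 1/A(32)) = 1/(48 + 1/(-14/13)) = 1/(48 - 13/14) = 1/(659/14) = 14/659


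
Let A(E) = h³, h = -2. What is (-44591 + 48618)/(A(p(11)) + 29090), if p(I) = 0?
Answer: 4027/29082 ≈ 0.13847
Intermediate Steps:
A(E) = -8 (A(E) = (-2)³ = -8)
(-44591 + 48618)/(A(p(11)) + 29090) = (-44591 + 48618)/(-8 + 29090) = 4027/29082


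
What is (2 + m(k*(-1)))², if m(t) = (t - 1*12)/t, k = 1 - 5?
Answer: 0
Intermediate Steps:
k = -4
m(t) = (-12 + t)/t (m(t) = (t - 12)/t = (-12 + t)/t)
(2 + m(k*(-1)))² = (2 + (-12 - 4*(-1))/((-4*(-1))))² = (2 + (-12 + 4)/4)² = (2 + (¼)*(-8))² = (2 - 2)² = 0² = 0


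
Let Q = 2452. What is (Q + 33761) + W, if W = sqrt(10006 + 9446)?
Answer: 36213 + 2*sqrt(4863) ≈ 36353.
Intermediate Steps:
W = 2*sqrt(4863) (W = sqrt(19452) = 2*sqrt(4863) ≈ 139.47)
(Q + 33761) + W = (2452 + 33761) + 2*sqrt(4863) = 36213 + 2*sqrt(4863)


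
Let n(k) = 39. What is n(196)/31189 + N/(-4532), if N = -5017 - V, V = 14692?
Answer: 614880749/141348548 ≈ 4.3501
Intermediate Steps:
N = -19709 (N = -5017 - 1*14692 = -5017 - 14692 = -19709)
n(196)/31189 + N/(-4532) = 39/31189 - 19709/(-4532) = 39*(1/31189) - 19709*(-1/4532) = 39/31189 + 19709/4532 = 614880749/141348548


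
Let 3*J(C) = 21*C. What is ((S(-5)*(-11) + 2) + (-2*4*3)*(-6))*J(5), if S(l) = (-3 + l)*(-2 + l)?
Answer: -16450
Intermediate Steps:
J(C) = 7*C (J(C) = (21*C)/3 = 7*C)
((S(-5)*(-11) + 2) + (-2*4*3)*(-6))*J(5) = (((6 + (-5)² - 5*(-5))*(-11) + 2) + (-2*4*3)*(-6))*(7*5) = (((6 + 25 + 25)*(-11) + 2) - 8*3*(-6))*35 = ((56*(-11) + 2) - 24*(-6))*35 = ((-616 + 2) + 144)*35 = (-614 + 144)*35 = -470*35 = -16450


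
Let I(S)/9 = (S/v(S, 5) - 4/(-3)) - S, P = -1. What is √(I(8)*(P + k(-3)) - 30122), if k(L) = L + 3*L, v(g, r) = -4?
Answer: 2*I*√7277 ≈ 170.61*I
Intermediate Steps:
k(L) = 4*L
I(S) = 12 - 45*S/4 (I(S) = 9*((S/(-4) - 4/(-3)) - S) = 9*((S*(-¼) - 4*(-⅓)) - S) = 9*((-S/4 + 4/3) - S) = 9*((4/3 - S/4) - S) = 9*(4/3 - 5*S/4) = 12 - 45*S/4)
√(I(8)*(P + k(-3)) - 30122) = √((12 - 45/4*8)*(-1 + 4*(-3)) - 30122) = √((12 - 90)*(-1 - 12) - 30122) = √(-78*(-13) - 30122) = √(1014 - 30122) = √(-29108) = 2*I*√7277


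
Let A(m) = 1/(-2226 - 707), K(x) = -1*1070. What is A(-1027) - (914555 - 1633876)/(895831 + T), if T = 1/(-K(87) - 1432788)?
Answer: 3019310949893317/3761799419337981 ≈ 0.80262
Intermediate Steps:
K(x) = -1070
T = -1/1431718 (T = 1/(-1*(-1070) - 1432788) = 1/(1070 - 1432788) = 1/(-1431718) = -1/1431718 ≈ -6.9846e-7)
A(m) = -1/2933 (A(m) = 1/(-2933) = -1/2933)
A(-1027) - (914555 - 1633876)/(895831 + T) = -1/2933 - (914555 - 1633876)/(895831 - 1/1431718) = -1/2933 - (-719321)/1282577367657/1431718 = -1/2933 - (-719321)*1431718/1282577367657 = -1/2933 - 1*(-1029864823478/1282577367657) = -1/2933 + 1029864823478/1282577367657 = 3019310949893317/3761799419337981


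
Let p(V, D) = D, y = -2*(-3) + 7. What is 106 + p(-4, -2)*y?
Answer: 80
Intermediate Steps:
y = 13 (y = 6 + 7 = 13)
106 + p(-4, -2)*y = 106 - 2*13 = 106 - 26 = 80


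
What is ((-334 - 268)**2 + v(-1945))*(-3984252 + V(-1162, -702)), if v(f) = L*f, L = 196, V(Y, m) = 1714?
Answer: 74935435008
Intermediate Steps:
v(f) = 196*f
((-334 - 268)**2 + v(-1945))*(-3984252 + V(-1162, -702)) = ((-334 - 268)**2 + 196*(-1945))*(-3984252 + 1714) = ((-602)**2 - 381220)*(-3982538) = (362404 - 381220)*(-3982538) = -18816*(-3982538) = 74935435008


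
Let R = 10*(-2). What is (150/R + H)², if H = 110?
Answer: 42025/4 ≈ 10506.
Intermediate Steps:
R = -20
(150/R + H)² = (150/(-20) + 110)² = (150*(-1/20) + 110)² = (-15/2 + 110)² = (205/2)² = 42025/4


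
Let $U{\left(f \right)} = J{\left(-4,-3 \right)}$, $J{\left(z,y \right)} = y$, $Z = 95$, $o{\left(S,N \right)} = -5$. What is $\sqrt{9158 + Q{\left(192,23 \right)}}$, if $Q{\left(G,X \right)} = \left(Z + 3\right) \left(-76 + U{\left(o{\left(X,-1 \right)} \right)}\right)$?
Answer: $2 \sqrt{354} \approx 37.63$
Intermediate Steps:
$U{\left(f \right)} = -3$
$Q{\left(G,X \right)} = -7742$ ($Q{\left(G,X \right)} = \left(95 + 3\right) \left(-76 - 3\right) = 98 \left(-79\right) = -7742$)
$\sqrt{9158 + Q{\left(192,23 \right)}} = \sqrt{9158 - 7742} = \sqrt{1416} = 2 \sqrt{354}$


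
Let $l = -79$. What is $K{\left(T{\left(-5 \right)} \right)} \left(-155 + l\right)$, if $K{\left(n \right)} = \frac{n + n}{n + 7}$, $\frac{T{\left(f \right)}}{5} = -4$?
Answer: $-720$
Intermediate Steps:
$T{\left(f \right)} = -20$ ($T{\left(f \right)} = 5 \left(-4\right) = -20$)
$K{\left(n \right)} = \frac{2 n}{7 + n}$
$K{\left(T{\left(-5 \right)} \right)} \left(-155 + l\right) = 2 \left(-20\right) \frac{1}{7 - 20} \left(-155 - 79\right) = 2 \left(-20\right) \frac{1}{-13} \left(-234\right) = 2 \left(-20\right) \left(- \frac{1}{13}\right) \left(-234\right) = \frac{40}{13} \left(-234\right) = -720$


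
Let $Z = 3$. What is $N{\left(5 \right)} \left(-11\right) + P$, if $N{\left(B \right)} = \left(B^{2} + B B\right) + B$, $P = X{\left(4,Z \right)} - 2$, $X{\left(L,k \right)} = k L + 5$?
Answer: $-590$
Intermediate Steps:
$X{\left(L,k \right)} = 5 + L k$ ($X{\left(L,k \right)} = L k + 5 = 5 + L k$)
$P = 15$ ($P = \left(5 + 4 \cdot 3\right) - 2 = \left(5 + 12\right) - 2 = 17 - 2 = 15$)
$N{\left(B \right)} = B + 2 B^{2}$ ($N{\left(B \right)} = \left(B^{2} + B^{2}\right) + B = 2 B^{2} + B = B + 2 B^{2}$)
$N{\left(5 \right)} \left(-11\right) + P = 5 \left(1 + 2 \cdot 5\right) \left(-11\right) + 15 = 5 \left(1 + 10\right) \left(-11\right) + 15 = 5 \cdot 11 \left(-11\right) + 15 = 55 \left(-11\right) + 15 = -605 + 15 = -590$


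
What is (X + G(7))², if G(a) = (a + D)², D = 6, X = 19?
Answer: 35344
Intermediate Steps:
G(a) = (6 + a)² (G(a) = (a + 6)² = (6 + a)²)
(X + G(7))² = (19 + (6 + 7)²)² = (19 + 13²)² = (19 + 169)² = 188² = 35344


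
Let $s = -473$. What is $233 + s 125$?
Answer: $-58892$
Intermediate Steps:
$233 + s 125 = 233 - 59125 = -58892$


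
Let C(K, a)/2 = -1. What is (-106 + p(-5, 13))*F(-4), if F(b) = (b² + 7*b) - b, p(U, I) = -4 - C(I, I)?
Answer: 864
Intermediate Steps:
C(K, a) = -2 (C(K, a) = 2*(-1) = -2)
p(U, I) = -2 (p(U, I) = -4 - 1*(-2) = -4 + 2 = -2)
F(b) = b² + 6*b
(-106 + p(-5, 13))*F(-4) = (-106 - 2)*(-4*(6 - 4)) = -(-432)*2 = -108*(-8) = 864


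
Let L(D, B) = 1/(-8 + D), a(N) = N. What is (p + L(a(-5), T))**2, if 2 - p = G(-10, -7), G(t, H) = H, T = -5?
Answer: 13456/169 ≈ 79.621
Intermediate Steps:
p = 9 (p = 2 - 1*(-7) = 2 + 7 = 9)
(p + L(a(-5), T))**2 = (9 + 1/(-8 - 5))**2 = (9 + 1/(-13))**2 = (9 - 1/13)**2 = (116/13)**2 = 13456/169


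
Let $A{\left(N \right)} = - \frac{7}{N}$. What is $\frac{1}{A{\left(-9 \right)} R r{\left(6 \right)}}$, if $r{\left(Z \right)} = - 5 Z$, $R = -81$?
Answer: $\frac{1}{1890} \approx 0.0005291$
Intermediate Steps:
$\frac{1}{A{\left(-9 \right)} R r{\left(6 \right)}} = \frac{1}{- \frac{7}{-9} \left(-81\right) \left(\left(-5\right) 6\right)} = \frac{1}{\left(-7\right) \left(- \frac{1}{9}\right) \left(-81\right) \left(-30\right)} = \frac{1}{\frac{7}{9} \left(-81\right) \left(-30\right)} = \frac{1}{\left(-63\right) \left(-30\right)} = \frac{1}{1890}$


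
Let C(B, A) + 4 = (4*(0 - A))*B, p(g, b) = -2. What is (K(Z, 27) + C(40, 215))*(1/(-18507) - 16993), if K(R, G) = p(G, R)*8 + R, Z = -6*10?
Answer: 10843596304960/18507 ≈ 5.8592e+8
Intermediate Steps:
Z = -60
C(B, A) = -4 - 4*A*B (C(B, A) = -4 + (4*(0 - A))*B = -4 + (4*(-A))*B = -4 + (-4*A)*B = -4 - 4*A*B)
K(R, G) = -16 + R (K(R, G) = -2*8 + R = -16 + R)
(K(Z, 27) + C(40, 215))*(1/(-18507) - 16993) = ((-16 - 60) + (-4 - 4*215*40))*(1/(-18507) - 16993) = (-76 + (-4 - 34400))*(-1/18507 - 16993) = (-76 - 34404)*(-314489452/18507) = -34480*(-314489452/18507) = 10843596304960/18507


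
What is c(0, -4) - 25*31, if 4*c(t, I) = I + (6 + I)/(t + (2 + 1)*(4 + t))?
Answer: -18623/24 ≈ -775.96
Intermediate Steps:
c(t, I) = I/4 + (6 + I)/(4*(12 + 4*t)) (c(t, I) = (I + (6 + I)/(t + (2 + 1)*(4 + t)))/4 = (I + (6 + I)/(t + 3*(4 + t)))/4 = (I + (6 + I)/(t + (12 + 3*t)))/4 = (I + (6 + I)/(12 + 4*t))/4 = I/4 + (6 + I)/(4*(12 + 4*t)))
c(0, -4) - 25*31 = (6 + 13*(-4) + 4*(-4)*0)/(16*(3 + 0)) - 25*31 = (1/16)*(6 - 52 + 0)/3 - 775 = (1/16)*(⅓)*(-46) - 775 = -23/24 - 775 = -18623/24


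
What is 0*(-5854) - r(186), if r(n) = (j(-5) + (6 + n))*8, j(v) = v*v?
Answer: -1736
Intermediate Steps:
j(v) = v**2
r(n) = 248 + 8*n (r(n) = ((-5)**2 + (6 + n))*8 = (25 + (6 + n))*8 = (31 + n)*8 = 248 + 8*n)
0*(-5854) - r(186) = 0*(-5854) - (248 + 8*186) = 0 - (248 + 1488) = 0 - 1*1736 = 0 - 1736 = -1736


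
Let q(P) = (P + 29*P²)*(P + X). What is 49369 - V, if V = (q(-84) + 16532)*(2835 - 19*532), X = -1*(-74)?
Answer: -14755907595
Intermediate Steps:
X = 74
q(P) = (74 + P)*(P + 29*P²) (q(P) = (P + 29*P²)*(P + 74) = (P + 29*P²)*(74 + P) = (74 + P)*(P + 29*P²))
V = 14755956964 (V = (-84*(74 + 29*(-84)² + 2147*(-84)) + 16532)*(2835 - 19*532) = (-84*(74 + 29*7056 - 180348) + 16532)*(2835 - 10108) = (-84*(74 + 204624 - 180348) + 16532)*(-7273) = (-84*24350 + 16532)*(-7273) = (-2045400 + 16532)*(-7273) = -2028868*(-7273) = 14755956964)
49369 - V = 49369 - 1*14755956964 = 49369 - 14755956964 = -14755907595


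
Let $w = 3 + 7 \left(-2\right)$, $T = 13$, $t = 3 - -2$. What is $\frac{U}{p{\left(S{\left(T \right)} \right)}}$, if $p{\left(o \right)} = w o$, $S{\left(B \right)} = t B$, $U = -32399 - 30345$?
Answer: $\frac{5704}{65} \approx 87.754$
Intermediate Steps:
$t = 5$ ($t = 3 + 2 = 5$)
$U = -62744$ ($U = -32399 - 30345 = -62744$)
$w = -11$ ($w = 3 - 14 = -11$)
$S{\left(B \right)} = 5 B$
$p{\left(o \right)} = - 11 o$
$\frac{U}{p{\left(S{\left(T \right)} \right)}} = - \frac{62744}{\left(-11\right) 5 \cdot 13} = - \frac{62744}{\left(-11\right) 65} = - \frac{62744}{-715} = \left(-62744\right) \left(- \frac{1}{715}\right) = \frac{5704}{65}$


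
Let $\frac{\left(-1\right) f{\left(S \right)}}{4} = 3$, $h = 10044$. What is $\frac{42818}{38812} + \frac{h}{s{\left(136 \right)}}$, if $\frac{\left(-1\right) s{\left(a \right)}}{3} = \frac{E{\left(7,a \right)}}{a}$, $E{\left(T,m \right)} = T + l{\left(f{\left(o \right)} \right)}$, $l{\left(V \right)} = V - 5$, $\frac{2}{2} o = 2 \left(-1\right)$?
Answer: $\frac{4418154629}{97030} \approx 45534.0$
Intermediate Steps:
$o = -2$ ($o = 2 \left(-1\right) = -2$)
$f{\left(S \right)} = -12$ ($f{\left(S \right)} = \left(-4\right) 3 = -12$)
$l{\left(V \right)} = -5 + V$ ($l{\left(V \right)} = V - 5 = -5 + V$)
$E{\left(T,m \right)} = -17 + T$ ($E{\left(T,m \right)} = T - 17 = -17 + T$)
$s{\left(a \right)} = \frac{30}{a}$ ($s{\left(a \right)} = - 3 \frac{-17 + 7}{a} = - 3 \left(- \frac{10}{a}\right) = \frac{30}{a}$)
$\frac{42818}{38812} + \frac{h}{s{\left(136 \right)}} = \frac{42818}{38812} + \frac{10044}{30 \cdot \frac{1}{136}} = 42818 \cdot \frac{1}{38812} + \frac{10044}{30 \cdot \frac{1}{136}} = \frac{21409}{19406} + \frac{10044}{\frac{15}{68}} = \frac{21409}{19406} + 10044 \cdot \frac{68}{15} = \frac{21409}{19406} + \frac{227664}{5} = \frac{4418154629}{97030}$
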